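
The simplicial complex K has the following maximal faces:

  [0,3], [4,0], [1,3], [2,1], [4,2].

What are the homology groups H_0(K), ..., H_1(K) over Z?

H_0 ≅ Z,  H_1 ≅ Z.

Take the total order 0 < 1 < 2 < 3 < 4 on the vertex set. Then K (dimension 1) consists of the simplices:

  0-simplices (5): [0], [1], [2], [3], [4]
  1-simplices (5): [0,3], [0,4], [1,2], [1,3], [2,4]

giving chain groups C_0 ≅ Z^5, C_1 ≅ Z^5.

∂_1: C_1 → C_0 is given by ∂[p,q] = [q] − [p]. For instance
  ∂[2,4] = [4] − [2].
The resulting 5×5 matrix has rank 4, and its Smith normal form has invariant factors (1,1,1,1).

From H_k ≅ ker(∂_k) / im(∂_{k+1}) we obtain:

  H_0: rank C_0 − rank ∂_1 = 5 − 4 = 1, and the invariant factors of ∂_1 are all 1, so H_0 = Z.
  H_1: rank ker ∂_1 − rank ∂_2 = (5 − 4) − 0 = 1, and there is no ∂_2, so H_1 = Z.

As a check, the Euler characteristic is 5 − 5 = 0, which agrees with 1 − 1 = 0.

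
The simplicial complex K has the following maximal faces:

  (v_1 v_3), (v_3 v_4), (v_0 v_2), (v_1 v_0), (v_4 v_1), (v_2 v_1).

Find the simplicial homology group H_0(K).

H_0 = Z.

K has 5 vertices, 6 edges.
rank ∂_0 = 0, rank ∂_1 = 4 ⇒ b_0 = 5 − 0 − 4 = 1; all invariant factors of ∂_1 are 1 so no torsion. So H_0 = Z.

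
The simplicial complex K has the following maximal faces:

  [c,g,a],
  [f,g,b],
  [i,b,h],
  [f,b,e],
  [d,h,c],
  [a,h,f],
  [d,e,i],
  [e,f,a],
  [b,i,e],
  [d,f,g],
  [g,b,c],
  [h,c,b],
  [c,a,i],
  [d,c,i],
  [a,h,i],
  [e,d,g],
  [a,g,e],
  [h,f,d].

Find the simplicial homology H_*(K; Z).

H_0 = Z,  H_1 = Z ⊕ Z/2,  H_2 = 0.

We work with the vertex ordering a < b < c < d < e < f < g < h < i. The simplices of K, each written with vertices in increasing order, are:

  0-simplices (9): a, b, c, d, e, f, g, h, i
  1-simplices (27): ac, ae, af, ag, ah, ai, bc, be, bf, bg, bh, bi, cd, cg, ch, ci, de, df, dg, dh, di, ef, eg, ei, fg, fh, hi
  2-simplices (18): acg, aci, aef, aeg, afh, ahi, bcg, bch, bef, bei, bfg, bhi, cdh, cdi, deg, dei, dfg, dfh

so the chain groups are C_0 ≅ Z^9, C_1 ≅ Z^27, C_2 ≅ Z^18.

The boundary map ∂_1: C_1 → C_0 sends each edge [p,q] (with p < q) to q − p.
The 9×27 boundary matrix has rank 8 and Smith normal form diag(1,1,1,1,1,1,1,1).

The boundary map ∂_2: C_2 → C_1 maps a triangle to the signed sum of its edges. For instance
  ∂acg = cg − ag + ac,
  ∂dei = ei − di + de.
As a 27×18 matrix over Z this has rank 18, with invariant factors (1,1,1,1,1,1,1,1,1,1,1,1,1,1,1,1,1,2).

Now H_k = ker ∂_k / im ∂_{k+1}, so:

  H_0: rank C_0 − rank ∂_1 = 9 − 8 = 1, and the invariant factors of ∂_1 are all 1, so H_0 = Z.
  H_1: rank ker ∂_1 − rank ∂_2 = (27 − 8) − 18 = 1, and ∂_2 has invariant factor 2 > 1, so H_1 = Z ⊕ Z/2.
  H_2: rank ker ∂_2 − rank ∂_3 = (18 − 18) − 0 = 0, and there is no ∂_3, so H_2 = 0.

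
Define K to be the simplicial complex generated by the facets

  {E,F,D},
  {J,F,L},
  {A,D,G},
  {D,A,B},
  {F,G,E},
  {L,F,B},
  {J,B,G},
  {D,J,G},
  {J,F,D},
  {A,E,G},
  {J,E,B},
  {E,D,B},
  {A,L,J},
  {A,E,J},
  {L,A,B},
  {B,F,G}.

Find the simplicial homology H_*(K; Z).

We work with the vertex ordering A < B < D < E < F < G < J < L. The simplices of K, each written with vertices in increasing order, are:

  0-simplices (8): A, B, D, E, F, G, J, L
  1-simplices (24): AB, AD, AE, AG, AJ, AL, BD, BE, BF, BG, BJ, BL, DE, DF, DG, DJ, EF, EG, EJ, FG, FJ, FL, GJ, JL
  2-simplices (16): ABD, ABL, ADG, AEG, AEJ, AJL, BDE, BEJ, BFG, BFL, BGJ, DEF, DFJ, DGJ, EFG, FJL

Hence C_0 ≅ Z^8, C_1 ≅ Z^24, C_2 ≅ Z^16.

∂_1: C_1 → C_0 sends each edge [p,q] (with p < q) to q − p.
The 8×24 boundary matrix has rank 7 and Smith normal form diag(1,1,1,1,1,1,1).

∂_2: C_2 → C_1 sends each 2-simplex [p,q,r] to [q,r] − [p,r] + [p,q]. For instance
  ∂DGJ = GJ − DJ + DG,
  ∂ABD = BD − AD + AB.
This gives a 24×16 integer matrix of rank 15; reducing to Smith normal form yields diagonal entries (1,1,1,1,1,1,1,1,1,1,1,1,1,1,1).

Reading off H_k = ker ∂_k / im ∂_{k+1}:

  H_0: rank C_0 − rank ∂_1 = 8 − 7 = 1, and the invariant factors of ∂_1 are all 1, so H_0 ≅ Z.
  H_1: rank ker ∂_1 − rank ∂_2 = (24 − 7) − 15 = 2, and the invariant factors of ∂_2 are all 1, so H_1 ≅ Z^2.
  H_2: rank ker ∂_2 − rank ∂_3 = (16 − 15) − 0 = 1, and there is no ∂_3, so H_2 ≅ Z.

H_0 = Z,  H_1 = Z^2,  H_2 = Z.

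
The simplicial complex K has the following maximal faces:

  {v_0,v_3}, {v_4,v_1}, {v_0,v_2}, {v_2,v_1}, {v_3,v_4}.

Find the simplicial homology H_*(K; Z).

Fix the vertex order v_0 < v_1 < v_2 < v_3 < v_4 and write every simplex with vertices in increasing order. Then dim K = 1 and the simplices of K are:

  0-simplices (5): [v_0], [v_1], [v_2], [v_3], [v_4]
  1-simplices (5): [v_0,v_2], [v_0,v_3], [v_1,v_2], [v_1,v_4], [v_3,v_4]

Hence C_0 ≅ Z^5, C_1 ≅ Z^5.

∂_1: C_1 → C_0 maps an edge to its endpoints' difference, ∂[p,q] = q − p. For instance
  ∂[v_1,v_2] = [v_2] − [v_1].
This gives a 5×5 integer matrix of rank 4; reducing to Smith normal form yields diagonal entries (1,1,1,1).

Reading off H_k = ker ∂_k / im ∂_{k+1}:

  H_0: rank C_0 − rank ∂_1 = 5 − 4 = 1, and the invariant factors of ∂_1 are all 1, so H_0 ≅ Z.
  H_1: rank ker ∂_1 − rank ∂_2 = (5 − 4) − 0 = 1, and there is no ∂_2, so H_1 ≅ Z.

(K is a triangulation of the circle S^1.)

H_0 ≅ Z,  H_1 ≅ Z.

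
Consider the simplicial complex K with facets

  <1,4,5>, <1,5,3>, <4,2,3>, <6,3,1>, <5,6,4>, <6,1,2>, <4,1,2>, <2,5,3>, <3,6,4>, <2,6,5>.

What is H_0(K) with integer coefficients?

Order the vertices as 1 < 2 < 3 < 4 < 5 < 6. Listing each simplex with vertices in this order, K has dimension 2 with simplices:

  0-simplices (6): [1], [2], [3], [4], [5], [6]
  1-simplices (15): [1,2], [1,3], [1,4], [1,5], [1,6], [2,3], [2,4], [2,5], [2,6], [3,4], [3,5], [3,6], [4,5], [4,6], [5,6]
  2-simplices (10): [1,2,4], [1,2,6], [1,3,5], [1,3,6], [1,4,5], [2,3,4], [2,3,5], [2,5,6], [3,4,6], [4,5,6]

so the chain groups are C_0 ≅ Z^6, C_1 ≅ Z^15, C_2 ≅ Z^10.

∂_1: C_1 → C_0 is given by ∂[p,q] = [q] − [p]. For instance
  ∂[2,4] = [4] − [2].
This gives a 6×15 integer matrix of rank 5; reducing to Smith normal form yields diagonal entries (1,1,1,1,1).

The boundary map ∂_2: C_2 → C_1 acts by ∂[p,q,r] = [q,r] − [p,r] + [p,q]. For instance
  ∂[2,3,4] = [3,4] − [2,4] + [2,3],
  ∂[3,4,6] = [4,6] − [3,6] + [3,4].
This gives a 15×10 integer matrix of rank 10; reducing to Smith normal form yields diagonal entries (1,1,1,1,1,1,1,1,1,2).

Computing H_k = (kernel of ∂_k) / (image of ∂_{k+1}):

  H_0: rank C_0 − rank ∂_1 = 6 − 5 = 1, and the invariant factors of ∂_1 are all 1, so H_0 = Z.

(K is a triangulation of the real projective plane RP^2.)

H_0 ≅ Z.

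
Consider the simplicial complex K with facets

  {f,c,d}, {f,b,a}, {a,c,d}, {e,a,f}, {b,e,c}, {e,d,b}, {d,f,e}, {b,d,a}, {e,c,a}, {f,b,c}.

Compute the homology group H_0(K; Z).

Take the total order a < b < c < d < e < f on the vertex set. Then K (dimension 2) consists of the simplices:

  0-simplices (6): a, b, c, d, e, f
  1-simplices (15): ab, ac, ad, ae, af, bc, bd, be, bf, cd, ce, cf, de, df, ef
  2-simplices (10): abd, abf, acd, ace, aef, bce, bcf, bde, cdf, def

Hence C_0 ≅ Z^6, C_1 ≅ Z^15, C_2 ≅ Z^10.

The boundary map ∂_1: C_1 → C_0 is given by ∂[p,q] = [q] − [p].
This gives a 6×15 integer matrix of rank 5; reducing to Smith normal form yields diagonal entries (1,1,1,1,1).

Boundary ∂_2: C_2 → C_1 acts by ∂[p,q,r] = [q,r] − [p,r] + [p,q]. For instance
  ∂bde = de − be + bd,
  ∂acd = cd − ad + ac.
The 15×10 boundary matrix has rank 10 and Smith normal form diag(1,1,1,1,1,1,1,1,1,2).

Now H_k = ker ∂_k / im ∂_{k+1}, so:

  H_0: rank C_0 − rank ∂_1 = 6 − 5 = 1, and the invariant factors of ∂_1 are all 1, so H_0 ≅ Z.

H_0 ≅ Z.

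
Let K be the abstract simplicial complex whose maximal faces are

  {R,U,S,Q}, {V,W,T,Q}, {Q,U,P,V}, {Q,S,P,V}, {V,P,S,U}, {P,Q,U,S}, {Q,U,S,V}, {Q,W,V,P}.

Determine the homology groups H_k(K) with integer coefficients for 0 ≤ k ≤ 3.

Take the total order P < Q < R < S < T < U < V < W on the vertex set. Then K (dimension 3) consists of the simplices:

  0-simplices (8): P, Q, R, S, T, U, V, W
  1-simplices (19): PQ, PS, PU, PV, PW, QR, QS, QT, QU, QV, QW, RS, RU, SU, SV, TV, TW, UV, VW
  2-simplices (19): PQS, PQU, PQV, PQW, PSU, PSV, PUV, PVW, QRS, QRU, QSU, QSV, QTV, QTW, QUV, QVW, RSU, SUV, TVW
  3-simplices (8): PQSU, PQSV, PQUV, PQVW, PSUV, QRSU, QSUV, QTVW

Hence C_0 ≅ Z^8, C_1 ≅ Z^19, C_2 ≅ Z^19, C_3 ≅ Z^8.

Boundary ∂_1: C_1 → C_0 is given by ∂[p,q] = [q] − [p]. For instance
  ∂UV = V − U.
The resulting 8×19 matrix has rank 7, and its Smith normal form has invariant factors (1,1,1,1,1,1,1).

∂_2: C_2 → C_1 acts by ∂[p,q,r] = [q,r] − [p,r] + [p,q]. For instance
  ∂PQW = QW − PW + PQ,
  ∂PQV = QV − PV + PQ.
As a 19×19 matrix over Z this has rank 12, with invariant factors (1,1,1,1,1,1,1,1,1,1,1,1).

The boundary map ∂_3: C_3 → C_2 sends each 3-simplex σ to the alternating sum Σ_i (−1)^i (σ with its i-th vertex removed). For instance
  ∂PQSV = QSV − PSV + PQV − PQS,
  ∂QTVW = TVW − QVW + QTW − QTV.
As a 19×8 matrix over Z this has rank 7, with invariant factors (1,1,1,1,1,1,1).

Reading off H_k = ker ∂_k / im ∂_{k+1}:

  H_0: rank C_0 − rank ∂_1 = 8 − 7 = 1, and the invariant factors of ∂_1 are all 1, so H_0 = Z.
  H_1: rank ker ∂_1 − rank ∂_2 = (19 − 7) − 12 = 0, and the invariant factors of ∂_2 are all 1, so H_1 = 0.
  H_2: rank ker ∂_2 − rank ∂_3 = (19 − 12) − 7 = 0, and the invariant factors of ∂_3 are all 1, so H_2 = 0.
  H_3: rank ker ∂_3 − rank ∂_4 = (8 − 7) − 0 = 1, and there is no ∂_4, so H_3 = Z.

H_0 ≅ Z,  H_1 = 0,  H_2 = 0,  H_3 ≅ Z.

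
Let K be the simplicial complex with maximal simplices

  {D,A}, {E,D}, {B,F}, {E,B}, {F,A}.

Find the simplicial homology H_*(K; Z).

Take the total order A < B < D < E < F on the vertex set. Then K (dimension 1) consists of the simplices:

  0-simplices (5): A, B, D, E, F
  1-simplices (5): AD, AF, BE, BF, DE

Hence C_0 ≅ Z^5, C_1 ≅ Z^5.

∂_1: C_1 → C_0 maps an edge to its endpoints' difference, ∂[p,q] = q − p.
This gives a 5×5 integer matrix of rank 4; reducing to Smith normal form yields diagonal entries (1,1,1,1).

From H_k ≅ ker(∂_k) / im(∂_{k+1}) we obtain:

  H_0: rank C_0 − rank ∂_1 = 5 − 4 = 1, and the invariant factors of ∂_1 are all 1, so H_0 = Z.
  H_1: rank ker ∂_1 − rank ∂_2 = (5 − 4) − 0 = 1, and there is no ∂_2, so H_1 = Z.

As a check, the Euler characteristic is 5 − 5 = 0, which agrees with 1 − 1 = 0.
(K is a triangulation of the circle S^1.)

H_0 ≅ Z,  H_1 ≅ Z.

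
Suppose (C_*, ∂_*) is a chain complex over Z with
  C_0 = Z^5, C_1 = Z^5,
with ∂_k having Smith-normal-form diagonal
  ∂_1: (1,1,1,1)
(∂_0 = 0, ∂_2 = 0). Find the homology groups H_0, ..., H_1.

H_0 = Z,  H_1 = Z.

H_0: b_0 = 5 − 0 − 4 = 1; torsion from ∂_1 factors > 1: none. So H_0 = Z.
H_1: b_1 = 5 − 4 − 0 = 1; torsion from ∂_2 factors > 1: none. So H_1 = Z.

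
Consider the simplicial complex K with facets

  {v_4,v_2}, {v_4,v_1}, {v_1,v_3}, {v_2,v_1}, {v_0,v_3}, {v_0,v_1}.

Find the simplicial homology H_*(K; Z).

H_0 = Z,  H_1 = Z^2.

We work with the vertex ordering v_0 < v_1 < v_2 < v_3 < v_4. The simplices of K, each written with vertices in increasing order, are:

  0-simplices (5): [v_0], [v_1], [v_2], [v_3], [v_4]
  1-simplices (6): [v_0,v_1], [v_0,v_3], [v_1,v_2], [v_1,v_3], [v_1,v_4], [v_2,v_4]

so the chain groups are C_0 ≅ Z^5, C_1 ≅ Z^6.

∂_1: C_1 → C_0 maps an edge to its endpoints' difference, ∂[p,q] = q − p. For instance
  ∂[v_2,v_4] = [v_4] − [v_2].
This gives a 5×6 integer matrix of rank 4; reducing to Smith normal form yields diagonal entries (1,1,1,1).

From H_k ≅ ker(∂_k) / im(∂_{k+1}) we obtain:

  H_0: rank C_0 − rank ∂_1 = 5 − 4 = 1, and the invariant factors of ∂_1 are all 1, so H_0 = Z.
  H_1: rank ker ∂_1 − rank ∂_2 = (6 − 4) − 0 = 2, and there is no ∂_2, so H_1 = Z^2.

(K is a triangulation of a wedge of 2 circles.)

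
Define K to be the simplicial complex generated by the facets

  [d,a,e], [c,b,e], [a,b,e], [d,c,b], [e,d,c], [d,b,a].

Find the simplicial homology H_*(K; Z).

Take the total order a < b < c < d < e on the vertex set. Then K (dimension 2) consists of the simplices:

  0-simplices (5): a, b, c, d, e
  1-simplices (9): ab, ad, ae, bc, bd, be, cd, ce, de
  2-simplices (6): abd, abe, ade, bcd, bce, cde

giving chain groups C_0 ≅ Z^5, C_1 ≅ Z^9, C_2 ≅ Z^6.

∂_1: C_1 → C_0 maps an edge to its endpoints' difference, ∂[p,q] = q − p.
The resulting 5×9 matrix has rank 4, and its Smith normal form has invariant factors (1,1,1,1).

Boundary ∂_2: C_2 → C_1 sends each 2-simplex [p,q,r] to [q,r] − [p,r] + [p,q]. For instance
  ∂cde = de − ce + cd,
  ∂ade = de − ae + ad.
As a 9×6 matrix over Z this has rank 5, with invariant factors (1,1,1,1,1).

From H_k ≅ ker(∂_k) / im(∂_{k+1}) we obtain:

  H_0: rank C_0 − rank ∂_1 = 5 − 4 = 1, and the invariant factors of ∂_1 are all 1, so H_0 = Z.
  H_1: rank ker ∂_1 − rank ∂_2 = (9 − 4) − 5 = 0, and the invariant factors of ∂_2 are all 1, so H_1 = 0.
  H_2: rank ker ∂_2 − rank ∂_3 = (6 − 5) − 0 = 1, and there is no ∂_3, so H_2 = Z.

(K is a triangulation of the 2-sphere S^2.)

H_0 ≅ Z,  H_1 = 0,  H_2 ≅ Z.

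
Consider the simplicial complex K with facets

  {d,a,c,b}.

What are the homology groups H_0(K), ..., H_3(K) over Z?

Order the vertices as a < b < c < d. Listing each simplex with vertices in this order, K has dimension 3 with simplices:

  0-simplices (4): a, b, c, d
  1-simplices (6): ab, ac, ad, bc, bd, cd
  2-simplices (4): abc, abd, acd, bcd
  3-simplices (1): abcd

so the chain groups are C_0 ≅ Z^4, C_1 ≅ Z^6, C_2 ≅ Z^4, C_3 ≅ Z^1.

The boundary map ∂_1: C_1 → C_0 sends each edge [p,q] (with p < q) to q − p.
This gives a 4×6 integer matrix of rank 3; reducing to Smith normal form yields diagonal entries (1,1,1).

Boundary ∂_2: C_2 → C_1 acts by ∂[p,q,r] = [q,r] − [p,r] + [p,q]. For instance
  ∂acd = cd − ad + ac,
  ∂bcd = cd − bd + bc.
As a 6×4 matrix over Z this has rank 3, with invariant factors (1,1,1).

∂_3: C_3 → C_2 sends each 3-simplex σ to the alternating sum Σ_i (−1)^i (σ with its i-th vertex removed). For instance
  ∂abcd = bcd − acd + abd − abc.
This gives a 4×1 integer matrix of rank 1; reducing to Smith normal form yields diagonal entries (1).

Reading off H_k = ker ∂_k / im ∂_{k+1}:

  H_0: rank C_0 − rank ∂_1 = 4 − 3 = 1, and the invariant factors of ∂_1 are all 1, so H_0 ≅ Z.
  H_1: rank ker ∂_1 − rank ∂_2 = (6 − 3) − 3 = 0, and the invariant factors of ∂_2 are all 1, so H_1 ≅ 0.
  H_2: rank ker ∂_2 − rank ∂_3 = (4 − 3) − 1 = 0, and the invariant factors of ∂_3 are all 1, so H_2 ≅ 0.
  H_3: rank ker ∂_3 − rank ∂_4 = (1 − 1) − 0 = 0, and there is no ∂_4, so H_3 ≅ 0.

As a check, the Euler characteristic is 4 − 6 + 4 − 1 = 1, which agrees with 1 − 0 + 0 − 0 = 1.

H_0 ≅ Z,  H_1 = 0,  H_2 = 0,  H_3 = 0.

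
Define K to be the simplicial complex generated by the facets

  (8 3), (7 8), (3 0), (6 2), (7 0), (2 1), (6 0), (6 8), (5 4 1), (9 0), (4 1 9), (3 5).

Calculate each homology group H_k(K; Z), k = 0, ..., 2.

H_0 ≅ Z,  H_1 ≅ Z^4,  H_2 = 0.

Fix the vertex order 0 < 1 < 2 < 3 < 4 < 5 < 6 < 7 < 8 < 9 and write every simplex with vertices in increasing order. Then dim K = 2 and the simplices of K are:

  0-simplices (10): [0], [1], [2], [3], [4], [5], [6], [7], [8], [9]
  1-simplices (15): [0,3], [0,6], [0,7], [0,9], [1,2], [1,4], [1,5], [1,9], [2,6], [3,5], [3,8], [4,5], [4,9], [6,8], [7,8]
  2-simplices (2): [1,4,5], [1,4,9]

Hence C_0 ≅ Z^10, C_1 ≅ Z^15, C_2 ≅ Z^2.

∂_1: C_1 → C_0 is given by ∂[p,q] = [q] − [p]. For instance
  ∂[0,6] = [6] − [0].
The resulting 10×15 matrix has rank 9, and its Smith normal form has invariant factors (1,1,1,1,1,1,1,1,1).

The boundary map ∂_2: C_2 → C_1 sends each 2-simplex [p,q,r] to [q,r] − [p,r] + [p,q]. For instance
  ∂[1,4,5] = [4,5] − [1,5] + [1,4],
  ∂[1,4,9] = [4,9] − [1,9] + [1,4].
This gives a 15×2 integer matrix of rank 2; reducing to Smith normal form yields diagonal entries (1,1).

Reading off H_k = ker ∂_k / im ∂_{k+1}:

  H_0: rank C_0 − rank ∂_1 = 10 − 9 = 1, and the invariant factors of ∂_1 are all 1, so H_0 ≅ Z.
  H_1: rank ker ∂_1 − rank ∂_2 = (15 − 9) − 2 = 4, and the invariant factors of ∂_2 are all 1, so H_1 ≅ Z^4.
  H_2: rank ker ∂_2 − rank ∂_3 = (2 − 2) − 0 = 0, and there is no ∂_3, so H_2 ≅ 0.

As a check, the Euler characteristic is 10 − 15 + 2 = -3, which agrees with 1 − 4 + 0 = -3.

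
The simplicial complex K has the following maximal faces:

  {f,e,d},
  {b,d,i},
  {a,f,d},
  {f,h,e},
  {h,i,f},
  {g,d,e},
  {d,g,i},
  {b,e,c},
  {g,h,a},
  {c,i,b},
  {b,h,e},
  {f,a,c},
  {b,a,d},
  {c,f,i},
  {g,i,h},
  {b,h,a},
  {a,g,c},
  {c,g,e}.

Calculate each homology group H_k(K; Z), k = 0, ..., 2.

Order the vertices as a < b < c < d < e < f < g < h < i. Listing each simplex with vertices in this order, K has dimension 2 with simplices:

  0-simplices (9): a, b, c, d, e, f, g, h, i
  1-simplices (27): ab, ac, ad, af, ag, ah, bc, bd, be, bh, bi, ce, cf, cg, ci, de, df, dg, di, ef, eg, eh, fh, fi, gh, gi, hi
  2-simplices (18): abd, abh, acf, acg, adf, agh, bce, bci, bdi, beh, ceg, cfi, def, deg, dgi, efh, fhi, ghi

giving chain groups C_0 ≅ Z^9, C_1 ≅ Z^27, C_2 ≅ Z^18.

The boundary map ∂_1: C_1 → C_0 sends each edge [p,q] (with p < q) to q − p.
As a 9×27 matrix over Z this has rank 8, with invariant factors (1,1,1,1,1,1,1,1).

The boundary map ∂_2: C_2 → C_1 acts by ∂[p,q,r] = [q,r] − [p,r] + [p,q]. For instance
  ∂cfi = fi − ci + cf,
  ∂bce = ce − be + bc.
The resulting 27×18 matrix has rank 17, and its Smith normal form has invariant factors (1,1,1,1,1,1,1,1,1,1,1,1,1,1,1,1,1).

Computing H_k = (kernel of ∂_k) / (image of ∂_{k+1}):

  H_0: rank C_0 − rank ∂_1 = 9 − 8 = 1, and the invariant factors of ∂_1 are all 1, so H_0 = Z.
  H_1: rank ker ∂_1 − rank ∂_2 = (27 − 8) − 17 = 2, and the invariant factors of ∂_2 are all 1, so H_1 = Z^2.
  H_2: rank ker ∂_2 − rank ∂_3 = (18 − 17) − 0 = 1, and there is no ∂_3, so H_2 = Z.

As a check, the Euler characteristic is 9 − 27 + 18 = 0, which agrees with 1 − 2 + 1 = 0.

H_0 ≅ Z,  H_1 ≅ Z^2,  H_2 ≅ Z.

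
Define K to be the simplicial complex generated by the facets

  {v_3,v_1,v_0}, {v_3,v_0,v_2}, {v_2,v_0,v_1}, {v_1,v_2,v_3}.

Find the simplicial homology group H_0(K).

K has 4 vertices, 6 edges, 4 triangles.
rank ∂_0 = 0, rank ∂_1 = 3 ⇒ b_0 = 4 − 0 − 3 = 1; all invariant factors of ∂_1 are 1 so no torsion. So H_0 ≅ Z.

H_0 = Z.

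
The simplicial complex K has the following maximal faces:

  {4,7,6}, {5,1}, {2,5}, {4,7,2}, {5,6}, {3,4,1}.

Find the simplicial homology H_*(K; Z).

H_0 = Z,  H_1 = Z^2,  H_2 = 0.

We work with the vertex ordering 1 < 2 < 3 < 4 < 5 < 6 < 7. The simplices of K, each written with vertices in increasing order, are:

  0-simplices (7): [1], [2], [3], [4], [5], [6], [7]
  1-simplices (11): [1,3], [1,4], [1,5], [2,4], [2,5], [2,7], [3,4], [4,6], [4,7], [5,6], [6,7]
  2-simplices (3): [1,3,4], [2,4,7], [4,6,7]

so the chain groups are C_0 ≅ Z^7, C_1 ≅ Z^11, C_2 ≅ Z^3.

Boundary ∂_1: C_1 → C_0 maps an edge to its endpoints' difference, ∂[p,q] = q − p.
The resulting 7×11 matrix has rank 6, and its Smith normal form has invariant factors (1,1,1,1,1,1).

∂_2: C_2 → C_1 acts by ∂[p,q,r] = [q,r] − [p,r] + [p,q]. For instance
  ∂[2,4,7] = [4,7] − [2,7] + [2,4],
  ∂[1,3,4] = [3,4] − [1,4] + [1,3].
The 11×3 boundary matrix has rank 3 and Smith normal form diag(1,1,1).

From H_k ≅ ker(∂_k) / im(∂_{k+1}) we obtain:

  H_0: rank C_0 − rank ∂_1 = 7 − 6 = 1, and the invariant factors of ∂_1 are all 1, so H_0 ≅ Z.
  H_1: rank ker ∂_1 − rank ∂_2 = (11 − 6) − 3 = 2, and the invariant factors of ∂_2 are all 1, so H_1 ≅ Z^2.
  H_2: rank ker ∂_2 − rank ∂_3 = (3 − 3) − 0 = 0, and there is no ∂_3, so H_2 ≅ 0.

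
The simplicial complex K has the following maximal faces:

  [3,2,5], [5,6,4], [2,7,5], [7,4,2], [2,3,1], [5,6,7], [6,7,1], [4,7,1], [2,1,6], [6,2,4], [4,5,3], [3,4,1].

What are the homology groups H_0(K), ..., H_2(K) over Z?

H_0 ≅ Z,  H_1 ≅ Z_2,  H_2 = 0.

Fix the vertex order 1 < 2 < 3 < 4 < 5 < 6 < 7 and write every simplex with vertices in increasing order. Then dim K = 2 and the simplices of K are:

  0-simplices (7): [1], [2], [3], [4], [5], [6], [7]
  1-simplices (18): [1,2], [1,3], [1,4], [1,6], [1,7], [2,3], [2,4], [2,5], [2,6], [2,7], [3,4], [3,5], [4,5], [4,6], [4,7], [5,6], [5,7], [6,7]
  2-simplices (12): [1,2,3], [1,2,6], [1,3,4], [1,4,7], [1,6,7], [2,3,5], [2,4,6], [2,4,7], [2,5,7], [3,4,5], [4,5,6], [5,6,7]

giving chain groups C_0 ≅ Z^7, C_1 ≅ Z^18, C_2 ≅ Z^12.

The boundary map ∂_1: C_1 → C_0 sends each edge [p,q] (with p < q) to q − p. For instance
  ∂[4,7] = [7] − [4].
As a 7×18 matrix over Z this has rank 6, with invariant factors (1,1,1,1,1,1).

The boundary map ∂_2: C_2 → C_1 acts by ∂[p,q,r] = [q,r] − [p,r] + [p,q]. For instance
  ∂[2,5,7] = [5,7] − [2,7] + [2,5],
  ∂[2,3,5] = [3,5] − [2,5] + [2,3].
The resulting 18×12 matrix has rank 12, and its Smith normal form has invariant factors (1,1,1,1,1,1,1,1,1,1,1,2).

Reading off H_k = ker ∂_k / im ∂_{k+1}:

  H_0: rank C_0 − rank ∂_1 = 7 − 6 = 1, and the invariant factors of ∂_1 are all 1, so H_0 = Z.
  H_1: rank ker ∂_1 − rank ∂_2 = (18 − 6) − 12 = 0, and ∂_2 has invariant factor 2 > 1, so H_1 = Z_2.
  H_2: rank ker ∂_2 − rank ∂_3 = (12 − 12) − 0 = 0, and there is no ∂_3, so H_2 = 0.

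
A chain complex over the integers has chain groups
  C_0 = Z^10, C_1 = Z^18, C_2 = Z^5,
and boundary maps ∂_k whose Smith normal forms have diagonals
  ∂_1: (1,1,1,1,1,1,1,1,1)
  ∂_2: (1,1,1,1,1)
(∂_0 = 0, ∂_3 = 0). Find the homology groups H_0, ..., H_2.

H_0 = Z,  H_1 = Z^4,  H_2 = 0.

H_0: b_0 = 10 − 0 − 9 = 1; torsion from ∂_1 factors > 1: none. So H_0 = Z.
H_1: b_1 = 18 − 9 − 5 = 4; torsion from ∂_2 factors > 1: none. So H_1 = Z^4.
H_2: b_2 = 5 − 5 − 0 = 0; torsion from ∂_3 factors > 1: none. So H_2 = 0.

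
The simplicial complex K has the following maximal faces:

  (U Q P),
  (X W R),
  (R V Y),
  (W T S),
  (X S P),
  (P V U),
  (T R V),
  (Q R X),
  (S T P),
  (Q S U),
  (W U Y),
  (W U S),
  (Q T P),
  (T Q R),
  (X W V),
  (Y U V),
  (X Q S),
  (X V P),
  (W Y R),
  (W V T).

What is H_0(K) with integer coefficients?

We work with the vertex ordering P < Q < R < S < T < U < V < W < X < Y. The simplices of K, each written with vertices in increasing order, are:

  0-simplices (10): P, Q, R, S, T, U, V, W, X, Y
  1-simplices (30): PQ, PS, PT, PU, PV, PX, QR, QS, QT, QU, QX, RT, RV, RW, RX, RY, ST, SU, SW, SX, TV, TW, UV, UW, UY, VW, VX, VY, WX, WY
  2-simplices (20): PQT, PQU, PST, PSX, PUV, PVX, QRT, QRX, QSU, QSX, RTV, RVY, RWX, RWY, STW, SUW, TVW, UVY, UWY, VWX

so the chain groups are C_0 ≅ Z^10, C_1 ≅ Z^30, C_2 ≅ Z^20.

∂_1: C_1 → C_0 sends each edge [p,q] (with p < q) to q − p. For instance
  ∂PT = T − P.
This gives a 10×30 integer matrix of rank 9; reducing to Smith normal form yields diagonal entries (1,1,1,1,1,1,1,1,1).

Boundary ∂_2: C_2 → C_1 sends each 2-simplex [p,q,r] to [q,r] − [p,r] + [p,q]. For instance
  ∂PQU = QU − PU + PQ,
  ∂QSU = SU − QU + QS.
As a 30×20 matrix over Z this has rank 20, with invariant factors (1,1,1,1,1,1,1,1,1,1,1,1,1,1,1,1,1,1,1,2).

Computing H_k = (kernel of ∂_k) / (image of ∂_{k+1}):

  H_0: rank C_0 − rank ∂_1 = 10 − 9 = 1, and the invariant factors of ∂_1 are all 1, so H_0 = Z.

H_0 ≅ Z.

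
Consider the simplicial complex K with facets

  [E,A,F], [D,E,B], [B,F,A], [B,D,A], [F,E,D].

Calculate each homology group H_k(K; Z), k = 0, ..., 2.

H_0 = Z,  H_1 = Z,  H_2 = 0.

Fix the vertex order A < B < D < E < F and write every simplex with vertices in increasing order. Then dim K = 2 and the simplices of K are:

  0-simplices (5): A, B, D, E, F
  1-simplices (10): AB, AD, AE, AF, BD, BE, BF, DE, DF, EF
  2-simplices (5): ABD, ABF, AEF, BDE, DEF

giving chain groups C_0 ≅ Z^5, C_1 ≅ Z^10, C_2 ≅ Z^5.

∂_1: C_1 → C_0 is given by ∂[p,q] = [q] − [p]. For instance
  ∂AE = E − A.
As a 5×10 matrix over Z this has rank 4, with invariant factors (1,1,1,1).

The boundary map ∂_2: C_2 → C_1 maps a triangle to the signed sum of its edges. For instance
  ∂DEF = EF − DF + DE,
  ∂AEF = EF − AF + AE.
The 10×5 boundary matrix has rank 5 and Smith normal form diag(1,1,1,1,1).

Computing H_k = (kernel of ∂_k) / (image of ∂_{k+1}):

  H_0: rank C_0 − rank ∂_1 = 5 − 4 = 1, and the invariant factors of ∂_1 are all 1, so H_0 = Z.
  H_1: rank ker ∂_1 − rank ∂_2 = (10 − 4) − 5 = 1, and the invariant factors of ∂_2 are all 1, so H_1 = Z.
  H_2: rank ker ∂_2 − rank ∂_3 = (5 − 5) − 0 = 0, and there is no ∂_3, so H_2 = 0.

As a check, the Euler characteristic is 5 − 10 + 5 = 0, which agrees with 1 − 1 + 0 = 0.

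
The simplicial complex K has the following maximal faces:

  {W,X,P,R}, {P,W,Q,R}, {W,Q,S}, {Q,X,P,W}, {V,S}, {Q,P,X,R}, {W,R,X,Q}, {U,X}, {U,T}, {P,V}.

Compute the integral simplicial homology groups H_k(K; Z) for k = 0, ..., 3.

We work with the vertex ordering P < Q < R < S < T < U < V < W < X. The simplices of K, each written with vertices in increasing order, are:

  0-simplices (9): P, Q, R, S, T, U, V, W, X
  1-simplices (16): PQ, PR, PV, PW, PX, QR, QS, QW, QX, RW, RX, SV, SW, TU, UX, WX
  2-simplices (11): PQR, PQW, PQX, PRW, PRX, PWX, QRW, QRX, QSW, QWX, RWX
  3-simplices (5): PQRW, PQRX, PQWX, PRWX, QRWX

giving chain groups C_0 ≅ Z^9, C_1 ≅ Z^16, C_2 ≅ Z^11, C_3 ≅ Z^5.

∂_1: C_1 → C_0 maps an edge to its endpoints' difference, ∂[p,q] = q − p.
As a 9×16 matrix over Z this has rank 8, with invariant factors (1,1,1,1,1,1,1,1).

The boundary map ∂_2: C_2 → C_1 sends each 2-simplex [p,q,r] to [q,r] − [p,r] + [p,q]. For instance
  ∂RWX = WX − RX + RW,
  ∂PQR = QR − PR + PQ.
As a 16×11 matrix over Z this has rank 7, with invariant factors (1,1,1,1,1,1,1).

The boundary map ∂_3: C_3 → C_2 sends each 3-simplex σ to the alternating sum Σ_i (−1)^i (σ with its i-th vertex removed). For instance
  ∂PQWX = QWX − PWX + PQX − PQW,
  ∂QRWX = RWX − QWX + QRX − QRW.
As a 11×5 matrix over Z this has rank 4, with invariant factors (1,1,1,1).

Now H_k = ker ∂_k / im ∂_{k+1}, so:

  H_0: rank C_0 − rank ∂_1 = 9 − 8 = 1, and the invariant factors of ∂_1 are all 1, so H_0 = Z.
  H_1: rank ker ∂_1 − rank ∂_2 = (16 − 8) − 7 = 1, and the invariant factors of ∂_2 are all 1, so H_1 = Z.
  H_2: rank ker ∂_2 − rank ∂_3 = (11 − 7) − 4 = 0, and the invariant factors of ∂_3 are all 1, so H_2 = 0.
  H_3: rank ker ∂_3 − rank ∂_4 = (5 − 4) − 0 = 1, and there is no ∂_4, so H_3 = Z.

H_0 = Z,  H_1 = Z,  H_2 = 0,  H_3 = Z.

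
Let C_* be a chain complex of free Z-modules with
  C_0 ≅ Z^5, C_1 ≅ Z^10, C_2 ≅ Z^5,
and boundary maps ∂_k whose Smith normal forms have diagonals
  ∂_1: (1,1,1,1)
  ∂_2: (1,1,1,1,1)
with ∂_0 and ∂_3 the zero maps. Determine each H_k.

H_0 = Z,  H_1 = Z,  H_2 = 0.

H_0: b_0 = 5 − 0 − 4 = 1; torsion from ∂_1 factors > 1: none. So H_0 = Z.
H_1: b_1 = 10 − 4 − 5 = 1; torsion from ∂_2 factors > 1: none. So H_1 = Z.
H_2: b_2 = 5 − 5 − 0 = 0; torsion from ∂_3 factors > 1: none. So H_2 = 0.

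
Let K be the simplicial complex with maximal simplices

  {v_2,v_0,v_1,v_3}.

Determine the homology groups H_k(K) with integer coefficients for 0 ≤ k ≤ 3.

H_0 ≅ Z,  H_1 = 0,  H_2 = 0,  H_3 = 0.

Take the total order v_0 < v_1 < v_2 < v_3 on the vertex set. Then K (dimension 3) consists of the simplices:

  0-simplices (4): [v_0], [v_1], [v_2], [v_3]
  1-simplices (6): [v_0,v_1], [v_0,v_2], [v_0,v_3], [v_1,v_2], [v_1,v_3], [v_2,v_3]
  2-simplices (4): [v_0,v_1,v_2], [v_0,v_1,v_3], [v_0,v_2,v_3], [v_1,v_2,v_3]
  3-simplices (1): [v_0,v_1,v_2,v_3]

so the chain groups are C_0 ≅ Z^4, C_1 ≅ Z^6, C_2 ≅ Z^4, C_3 ≅ Z^1.

The boundary map ∂_1: C_1 → C_0 sends each edge [p,q] (with p < q) to q − p.
As a 4×6 matrix over Z this has rank 3, with invariant factors (1,1,1).

∂_2: C_2 → C_1 sends each 2-simplex [p,q,r] to [q,r] − [p,r] + [p,q]. For instance
  ∂[v_0,v_1,v_3] = [v_1,v_3] − [v_0,v_3] + [v_0,v_1],
  ∂[v_0,v_2,v_3] = [v_2,v_3] − [v_0,v_3] + [v_0,v_2].
As a 6×4 matrix over Z this has rank 3, with invariant factors (1,1,1).

Boundary ∂_3: C_3 → C_2 sends each 3-simplex σ to the alternating sum Σ_i (−1)^i (σ with its i-th vertex removed). For instance
  ∂[v_0,v_1,v_2,v_3] = [v_1,v_2,v_3] − [v_0,v_2,v_3] + [v_0,v_1,v_3] − [v_0,v_1,v_2].
The resulting 4×1 matrix has rank 1, and its Smith normal form has invariant factors (1).

Now H_k = ker ∂_k / im ∂_{k+1}, so:

  H_0: rank C_0 − rank ∂_1 = 4 − 3 = 1, and the invariant factors of ∂_1 are all 1, so H_0 ≅ Z.
  H_1: rank ker ∂_1 − rank ∂_2 = (6 − 3) − 3 = 0, and the invariant factors of ∂_2 are all 1, so H_1 ≅ 0.
  H_2: rank ker ∂_2 − rank ∂_3 = (4 − 3) − 1 = 0, and the invariant factors of ∂_3 are all 1, so H_2 ≅ 0.
  H_3: rank ker ∂_3 − rank ∂_4 = (1 − 1) − 0 = 0, and there is no ∂_4, so H_3 ≅ 0.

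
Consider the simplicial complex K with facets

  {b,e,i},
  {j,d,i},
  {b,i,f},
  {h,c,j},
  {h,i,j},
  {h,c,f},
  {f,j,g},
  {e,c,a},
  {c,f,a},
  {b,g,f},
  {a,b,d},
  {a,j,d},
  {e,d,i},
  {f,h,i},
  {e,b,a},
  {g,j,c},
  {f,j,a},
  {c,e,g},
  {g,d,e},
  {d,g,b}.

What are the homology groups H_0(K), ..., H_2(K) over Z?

H_0 = Z,  H_1 = Z ⊕ Z/2Z,  H_2 = 0.

K has 10 vertices, 30 edges, 20 triangles.
rank ∂_0 = 0, rank ∂_1 = 9 ⇒ b_0 = 10 − 0 − 9 = 1; all invariant factors of ∂_1 are 1 so no torsion. So H_0 ≅ Z.
rank ∂_1 = 9, rank ∂_2 = 20 ⇒ b_1 = 30 − 9 − 20 = 1; ∂_2 has invariant factor(s) [2] giving torsion. So H_1 ≅ Z ⊕ Z/2Z.
rank ∂_2 = 20, rank ∂_3 = 0 ⇒ b_2 = 20 − 20 − 0 = 0. So H_2 ≅ 0.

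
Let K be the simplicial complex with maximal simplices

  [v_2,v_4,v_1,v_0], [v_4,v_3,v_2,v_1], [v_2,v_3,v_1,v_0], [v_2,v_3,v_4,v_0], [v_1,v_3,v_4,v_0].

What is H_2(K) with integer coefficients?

Take the total order v_0 < v_1 < v_2 < v_3 < v_4 on the vertex set. Then K (dimension 3) consists of the simplices:

  0-simplices (5): [v_0], [v_1], [v_2], [v_3], [v_4]
  1-simplices (10): [v_0,v_1], [v_0,v_2], [v_0,v_3], [v_0,v_4], [v_1,v_2], [v_1,v_3], [v_1,v_4], [v_2,v_3], [v_2,v_4], [v_3,v_4]
  2-simplices (10): [v_0,v_1,v_2], [v_0,v_1,v_3], [v_0,v_1,v_4], [v_0,v_2,v_3], [v_0,v_2,v_4], [v_0,v_3,v_4], [v_1,v_2,v_3], [v_1,v_2,v_4], [v_1,v_3,v_4], [v_2,v_3,v_4]
  3-simplices (5): [v_0,v_1,v_2,v_3], [v_0,v_1,v_2,v_4], [v_0,v_1,v_3,v_4], [v_0,v_2,v_3,v_4], [v_1,v_2,v_3,v_4]

Hence C_0 ≅ Z^5, C_1 ≅ Z^10, C_2 ≅ Z^10, C_3 ≅ Z^5.

∂_1: C_1 → C_0 is given by ∂[p,q] = [q] − [p].
The 5×10 boundary matrix has rank 4 and Smith normal form diag(1,1,1,1).

The boundary map ∂_2: C_2 → C_1 acts by ∂[p,q,r] = [q,r] − [p,r] + [p,q]. For instance
  ∂[v_1,v_2,v_4] = [v_2,v_4] − [v_1,v_4] + [v_1,v_2],
  ∂[v_2,v_3,v_4] = [v_3,v_4] − [v_2,v_4] + [v_2,v_3].
The resulting 10×10 matrix has rank 6, and its Smith normal form has invariant factors (1,1,1,1,1,1).

The boundary map ∂_3: C_3 → C_2 sends each 3-simplex σ to the alternating sum Σ_i (−1)^i (σ with its i-th vertex removed). For instance
  ∂[v_0,v_1,v_2,v_3] = [v_1,v_2,v_3] − [v_0,v_2,v_3] + [v_0,v_1,v_3] − [v_0,v_1,v_2],
  ∂[v_1,v_2,v_3,v_4] = [v_2,v_3,v_4] − [v_1,v_3,v_4] + [v_1,v_2,v_4] − [v_1,v_2,v_3].
The 10×5 boundary matrix has rank 4 and Smith normal form diag(1,1,1,1).

Reading off H_k = ker ∂_k / im ∂_{k+1}:

  H_2: rank ker ∂_2 − rank ∂_3 = (10 − 6) − 4 = 0, and the invariant factors of ∂_3 are all 1, so H_2 = 0.

H_2 = 0.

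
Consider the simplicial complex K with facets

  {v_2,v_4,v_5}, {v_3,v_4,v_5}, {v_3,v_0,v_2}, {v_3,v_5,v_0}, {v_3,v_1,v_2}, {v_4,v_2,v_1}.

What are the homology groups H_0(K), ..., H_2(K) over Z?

H_0 ≅ Z,  H_1 ≅ Z,  H_2 = 0.

Fix the vertex order v_0 < v_1 < v_2 < v_3 < v_4 < v_5 and write every simplex with vertices in increasing order. Then dim K = 2 and the simplices of K are:

  0-simplices (6): [v_0], [v_1], [v_2], [v_3], [v_4], [v_5]
  1-simplices (12): [v_0,v_2], [v_0,v_3], [v_0,v_5], [v_1,v_2], [v_1,v_3], [v_1,v_4], [v_2,v_3], [v_2,v_4], [v_2,v_5], [v_3,v_4], [v_3,v_5], [v_4,v_5]
  2-simplices (6): [v_0,v_2,v_3], [v_0,v_3,v_5], [v_1,v_2,v_3], [v_1,v_2,v_4], [v_2,v_4,v_5], [v_3,v_4,v_5]

giving chain groups C_0 ≅ Z^6, C_1 ≅ Z^12, C_2 ≅ Z^6.

∂_1: C_1 → C_0 maps an edge to its endpoints' difference, ∂[p,q] = q − p.
The 6×12 boundary matrix has rank 5 and Smith normal form diag(1,1,1,1,1).

The boundary map ∂_2: C_2 → C_1 maps a triangle to the signed sum of its edges. For instance
  ∂[v_1,v_2,v_4] = [v_2,v_4] − [v_1,v_4] + [v_1,v_2],
  ∂[v_0,v_3,v_5] = [v_3,v_5] − [v_0,v_5] + [v_0,v_3].
The resulting 12×6 matrix has rank 6, and its Smith normal form has invariant factors (1,1,1,1,1,1).

Now H_k = ker ∂_k / im ∂_{k+1}, so:

  H_0: rank C_0 − rank ∂_1 = 6 − 5 = 1, and the invariant factors of ∂_1 are all 1, so H_0 = Z.
  H_1: rank ker ∂_1 − rank ∂_2 = (12 − 5) − 6 = 1, and the invariant factors of ∂_2 are all 1, so H_1 = Z.
  H_2: rank ker ∂_2 − rank ∂_3 = (6 − 6) − 0 = 0, and there is no ∂_3, so H_2 = 0.

(K is a triangulation of the cylinder S^1 x I.)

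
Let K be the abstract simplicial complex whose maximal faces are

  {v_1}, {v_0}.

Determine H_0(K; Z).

Fix the vertex order v_0 < v_1 and write every simplex with vertices in increasing order. Then dim K = 0 and the simplices of K are:

  0-simplices (2): [v_0], [v_1]

giving chain groups C_0 ≅ Z^2.

From H_k ≅ ker(∂_k) / im(∂_{k+1}) we obtain:

  H_0: rank C_0 − rank ∂_1 = 2 − 0 = 2, and there is no ∂_1, so H_0 ≅ Z^2.

H_0 ≅ Z^2.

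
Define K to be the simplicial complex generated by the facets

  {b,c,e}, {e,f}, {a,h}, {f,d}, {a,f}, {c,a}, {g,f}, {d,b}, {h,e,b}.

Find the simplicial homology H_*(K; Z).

H_0 ≅ Z,  H_1 ≅ Z^3,  H_2 = 0.

Order the vertices as a < b < c < d < e < f < g < h. Listing each simplex with vertices in this order, K has dimension 2 with simplices:

  0-simplices (8): a, b, c, d, e, f, g, h
  1-simplices (12): ac, af, ah, bc, bd, be, bh, ce, df, ef, eh, fg
  2-simplices (2): bce, beh

giving chain groups C_0 ≅ Z^8, C_1 ≅ Z^12, C_2 ≅ Z^2.

The boundary map ∂_1: C_1 → C_0 sends each edge [p,q] (with p < q) to q − p. For instance
  ∂ah = h − a.
The resulting 8×12 matrix has rank 7, and its Smith normal form has invariant factors (1,1,1,1,1,1,1).

∂_2: C_2 → C_1 maps a triangle to the signed sum of its edges. For instance
  ∂beh = eh − bh + be,
  ∂bce = ce − be + bc.
The 12×2 boundary matrix has rank 2 and Smith normal form diag(1,1).

Reading off H_k = ker ∂_k / im ∂_{k+1}:

  H_0: rank C_0 − rank ∂_1 = 8 − 7 = 1, and the invariant factors of ∂_1 are all 1, so H_0 = Z.
  H_1: rank ker ∂_1 − rank ∂_2 = (12 − 7) − 2 = 3, and the invariant factors of ∂_2 are all 1, so H_1 = Z^3.
  H_2: rank ker ∂_2 − rank ∂_3 = (2 − 2) − 0 = 0, and there is no ∂_3, so H_2 = 0.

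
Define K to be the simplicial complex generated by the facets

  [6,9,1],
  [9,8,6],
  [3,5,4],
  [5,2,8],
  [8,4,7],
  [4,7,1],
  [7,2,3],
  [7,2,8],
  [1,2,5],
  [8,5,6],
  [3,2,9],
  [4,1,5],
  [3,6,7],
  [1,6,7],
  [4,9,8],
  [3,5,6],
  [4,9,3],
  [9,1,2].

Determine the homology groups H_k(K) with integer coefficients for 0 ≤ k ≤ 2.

Take the total order 1 < 2 < 3 < 4 < 5 < 6 < 7 < 8 < 9 on the vertex set. Then K (dimension 2) consists of the simplices:

  0-simplices (9): [1], [2], [3], [4], [5], [6], [7], [8], [9]
  1-simplices (27): (27 of them)
  2-simplices (18): [1,2,5], [1,2,9], [1,4,5], [1,4,7], [1,6,7], [1,6,9], [2,3,7], [2,3,9], [2,5,8], [2,7,8], [3,4,5], [3,4,9], [3,5,6], [3,6,7], [4,7,8], [4,8,9], [5,6,8], [6,8,9]

Hence C_0 ≅ Z^9, C_1 ≅ Z^27, C_2 ≅ Z^18.

Boundary ∂_1: C_1 → C_0 sends each edge [p,q] (with p < q) to q − p. For instance
  ∂[4,8] = [8] − [4].
This gives a 9×27 integer matrix of rank 8; reducing to Smith normal form yields diagonal entries (1,1,1,1,1,1,1,1).

Boundary ∂_2: C_2 → C_1 sends each 2-simplex [p,q,r] to [q,r] − [p,r] + [p,q]. For instance
  ∂[3,4,5] = [4,5] − [3,5] + [3,4],
  ∂[2,3,7] = [3,7] − [2,7] + [2,3].
The resulting 27×18 matrix has rank 17, and its Smith normal form has invariant factors (1,1,1,1,1,1,1,1,1,1,1,1,1,1,1,1,1).

Reading off H_k = ker ∂_k / im ∂_{k+1}:

  H_0: rank C_0 − rank ∂_1 = 9 − 8 = 1, and the invariant factors of ∂_1 are all 1, so H_0 ≅ Z.
  H_1: rank ker ∂_1 − rank ∂_2 = (27 − 8) − 17 = 2, and the invariant factors of ∂_2 are all 1, so H_1 ≅ Z^2.
  H_2: rank ker ∂_2 − rank ∂_3 = (18 − 17) − 0 = 1, and there is no ∂_3, so H_2 ≅ Z.

(K is a triangulation of the torus T^2.)

H_0 ≅ Z,  H_1 ≅ Z^2,  H_2 ≅ Z.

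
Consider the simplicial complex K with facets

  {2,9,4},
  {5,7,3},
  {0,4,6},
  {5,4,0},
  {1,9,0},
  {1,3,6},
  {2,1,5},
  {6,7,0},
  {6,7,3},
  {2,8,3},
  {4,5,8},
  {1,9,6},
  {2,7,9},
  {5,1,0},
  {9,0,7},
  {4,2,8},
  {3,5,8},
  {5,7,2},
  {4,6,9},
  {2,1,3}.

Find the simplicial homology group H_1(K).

H_1 ≅ Z ⊕ Z_2.

K has 10 vertices, 30 edges, 20 triangles.
rank ∂_1 = 9, rank ∂_2 = 20 ⇒ b_1 = 30 − 9 − 20 = 1; ∂_2 has invariant factor(s) [2] giving torsion. So H_1 = Z ⊕ Z_2.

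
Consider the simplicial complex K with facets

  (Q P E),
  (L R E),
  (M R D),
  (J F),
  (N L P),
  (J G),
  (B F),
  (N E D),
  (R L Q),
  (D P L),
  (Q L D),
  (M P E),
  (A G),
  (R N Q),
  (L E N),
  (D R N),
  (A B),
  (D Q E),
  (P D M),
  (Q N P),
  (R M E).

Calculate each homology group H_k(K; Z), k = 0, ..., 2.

H_0 ≅ Z^2,  H_1 ≅ Z^3,  H_2 ≅ Z.

K has 13 vertices, 29 edges, 16 triangles.
rank ∂_0 = 0, rank ∂_1 = 11 ⇒ b_0 = 13 − 0 − 11 = 2; all invariant factors of ∂_1 are 1 so no torsion. So H_0 ≅ Z^2.
rank ∂_1 = 11, rank ∂_2 = 15 ⇒ b_1 = 29 − 11 − 15 = 3; all invariant factors of ∂_2 are 1 so no torsion. So H_1 ≅ Z^3.
rank ∂_2 = 15, rank ∂_3 = 0 ⇒ b_2 = 16 − 15 − 0 = 1. So H_2 ≅ Z.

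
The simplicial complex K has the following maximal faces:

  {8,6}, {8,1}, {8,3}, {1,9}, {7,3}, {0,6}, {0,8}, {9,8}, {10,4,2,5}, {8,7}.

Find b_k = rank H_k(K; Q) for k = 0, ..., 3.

We work with the vertex ordering 0 < 1 < 2 < 3 < 4 < 5 < 6 < 7 < 8 < 9 < 10. The simplices of K, each written with vertices in increasing order, are:

  0-simplices (11): [0], [1], [2], [3], [4], [5], [6], [7], [8], [9], [10]
  1-simplices (15): [0,6], [0,8], [1,8], [1,9], [2,4], [2,5], [2,10], [3,7], [3,8], [4,5], [4,10], [5,10], [6,8], [7,8], [8,9]
  2-simplices (4): [2,4,5], [2,4,10], [2,5,10], [4,5,10]
  3-simplices (1): [2,4,5,10]

giving chain groups C_0 ≅ Z^11, C_1 ≅ Z^15, C_2 ≅ Z^4, C_3 ≅ Z^1.

Boundary ∂_1: C_1 → C_0 is given by ∂[p,q] = [q] − [p].
The 11×15 boundary matrix has rank 9 and Smith normal form diag(1,1,1,1,1,1,1,1,1).

∂_2: C_2 → C_1 acts by ∂[p,q,r] = [q,r] − [p,r] + [p,q]. For instance
  ∂[2,4,5] = [4,5] − [2,5] + [2,4],
  ∂[2,4,10] = [4,10] − [2,10] + [2,4].
The 15×4 boundary matrix has rank 3 and Smith normal form diag(1,1,1).

The boundary map ∂_3: C_3 → C_2 sends each 3-simplex σ to the alternating sum Σ_i (−1)^i (σ with its i-th vertex removed). For instance
  ∂[2,4,5,10] = [4,5,10] − [2,5,10] + [2,4,10] − [2,4,5].
This gives a 4×1 integer matrix of rank 1; reducing to Smith normal form yields diagonal entries (1).

Computing H_k = (kernel of ∂_k) / (image of ∂_{k+1}):

  H_0: rank C_0 − rank ∂_1 = 11 − 9 = 2, and the invariant factors of ∂_1 are all 1, so H_0 ≅ Z^2.
  H_1: rank ker ∂_1 − rank ∂_2 = (15 − 9) − 3 = 3, and the invariant factors of ∂_2 are all 1, so H_1 ≅ Z^3.
  H_2: rank ker ∂_2 − rank ∂_3 = (4 − 3) − 1 = 0, and the invariant factors of ∂_3 are all 1, so H_2 ≅ 0.
  H_3: rank ker ∂_3 − rank ∂_4 = (1 − 1) − 0 = 0, and there is no ∂_4, so H_3 ≅ 0.

Hence the Betti numbers are b_0 = 2, b_1 = 3, b_2 = 0, b_3 = 0.

b_0 = 2, b_1 = 3, b_2 = 0, b_3 = 0.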